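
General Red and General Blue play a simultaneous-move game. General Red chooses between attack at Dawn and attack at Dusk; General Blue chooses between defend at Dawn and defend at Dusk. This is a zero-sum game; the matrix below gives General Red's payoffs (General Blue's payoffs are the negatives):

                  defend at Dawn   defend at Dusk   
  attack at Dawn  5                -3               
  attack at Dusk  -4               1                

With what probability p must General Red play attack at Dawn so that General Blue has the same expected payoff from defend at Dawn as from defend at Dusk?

p = 5/13

General Blue's indifference between defend at Dawn and defend at Dusk determines General Red's mixing probability p:
  General Blue's payoff from defend at Dawn: p·(-5) + (1−p)·4 = -9p + 4
  General Blue's payoff from defend at Dusk: p·3 + (1−p)·(-1) = 4p - 1
  -9p + 4 = 4p - 1  ⇒  -13p = -5  ⇒  p = 5/13.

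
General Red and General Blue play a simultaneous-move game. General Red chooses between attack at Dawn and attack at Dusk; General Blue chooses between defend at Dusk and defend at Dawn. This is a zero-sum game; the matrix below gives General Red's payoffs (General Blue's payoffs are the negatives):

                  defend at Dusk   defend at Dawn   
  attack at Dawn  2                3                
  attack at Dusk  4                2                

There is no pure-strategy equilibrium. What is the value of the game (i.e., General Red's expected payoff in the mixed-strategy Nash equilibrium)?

Set General Red's expected payoff from attack at Dawn equal to that from attack at Dusk:
  General Red's expected payoff from attack at Dawn: q·2 + (1−q)·3 = -q + 3
  General Red's expected payoff from attack at Dusk: q·4 + (1−q)·2 = 2q + 2
  -q + 3 = 2q + 2  ⇒  -3q = -1  ⇒  q = 1/3.
The value is General Red's expected payoff against this mix (using attack at Dawn): (1/3)·2 + (2/3)·3 = 8/3.

v = 8/3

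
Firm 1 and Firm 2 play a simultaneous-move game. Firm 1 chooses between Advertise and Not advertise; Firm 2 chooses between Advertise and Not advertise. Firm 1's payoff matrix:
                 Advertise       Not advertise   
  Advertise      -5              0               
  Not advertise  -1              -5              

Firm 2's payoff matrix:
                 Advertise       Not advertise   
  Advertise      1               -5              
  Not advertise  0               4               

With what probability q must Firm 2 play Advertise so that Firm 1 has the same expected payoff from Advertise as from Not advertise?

Firm 2's mix must leave Firm 1 indifferent between Advertise and Not advertise.
  Firm 1's payoff from Advertise: q·(-5) + (1−q)·0 = -5q
  Firm 1's payoff from Not advertise: q·(-1) + (1−q)·(-5) = 4q - 5
  -5q = 4q - 5  ⇒  -9q = -5  ⇒  q = 5/9.

q = 5/9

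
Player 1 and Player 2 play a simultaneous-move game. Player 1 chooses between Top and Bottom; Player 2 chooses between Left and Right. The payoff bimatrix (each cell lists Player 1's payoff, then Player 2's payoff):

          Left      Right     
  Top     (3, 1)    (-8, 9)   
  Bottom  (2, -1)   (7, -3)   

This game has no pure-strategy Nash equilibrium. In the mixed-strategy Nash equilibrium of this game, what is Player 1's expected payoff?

37/16

In a mixed equilibrium Player 1 is indifferent between Top and Bottom; this condition fixes q.
  Player 1's expected payoff from Top: q·3 + (1−q)·(-8) = 11q - 8
  Player 1's expected payoff from Bottom: q·2 + (1−q)·7 = -5q + 7
  11q - 8 = -5q + 7  ⇒  16q = 15  ⇒  q = 15/16.
At equilibrium Player 1 is indifferent across rows, so Player 1's payoff equals the payoff from Top: (15/16)·3 + (1/16)·(-8) = 37/16.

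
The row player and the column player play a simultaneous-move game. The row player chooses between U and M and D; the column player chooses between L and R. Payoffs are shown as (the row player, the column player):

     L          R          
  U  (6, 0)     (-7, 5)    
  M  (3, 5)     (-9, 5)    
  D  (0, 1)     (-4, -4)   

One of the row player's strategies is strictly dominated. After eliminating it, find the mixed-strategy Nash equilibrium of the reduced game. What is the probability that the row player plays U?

The row player's strategy M is strictly dominated by U: 6 > 3 and -7 > -9. Eliminate M.
For the column player to be willing to mix, the column player must be indifferent between L and R, which pins down the row player's mix.
  the column player's payoff from L: p·0 + (1−p)·1 = -p + 1
  the column player's payoff from R: p·5 + (1−p)·(-4) = 9p - 4
  -p + 1 = 9p - 4  ⇒  -10p = -5  ⇒  p = 1/2.

p = 1/2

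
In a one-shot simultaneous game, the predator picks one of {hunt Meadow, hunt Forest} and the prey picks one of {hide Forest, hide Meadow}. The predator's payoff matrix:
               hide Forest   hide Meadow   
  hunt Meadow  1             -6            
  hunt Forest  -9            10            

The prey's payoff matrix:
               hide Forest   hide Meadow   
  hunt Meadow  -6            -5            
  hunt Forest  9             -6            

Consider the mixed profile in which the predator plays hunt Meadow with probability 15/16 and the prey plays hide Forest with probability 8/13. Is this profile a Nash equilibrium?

Yes

Check the prey's indifference given the predator's mix p = 15/16:
  payoff from hide Forest = -81/16; payoff from hide Meadow = -81/16 — equal.
Check the predator's indifference given the prey's mix q = 8/13:
  payoff from hunt Meadow = -22/13; payoff from hunt Forest = -22/13 — equal.
Both players are indifferent, so neither can profitably deviate.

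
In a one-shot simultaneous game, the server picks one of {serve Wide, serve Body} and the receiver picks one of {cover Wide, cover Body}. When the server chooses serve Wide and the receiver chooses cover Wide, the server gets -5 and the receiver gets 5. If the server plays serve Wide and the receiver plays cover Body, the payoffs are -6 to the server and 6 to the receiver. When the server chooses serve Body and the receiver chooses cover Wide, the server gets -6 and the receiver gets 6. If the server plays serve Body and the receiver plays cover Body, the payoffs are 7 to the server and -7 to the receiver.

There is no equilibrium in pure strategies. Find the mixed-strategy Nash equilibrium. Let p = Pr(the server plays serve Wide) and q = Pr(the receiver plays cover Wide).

Set the receiver's expected payoff from cover Wide equal to that from cover Body:
  the receiver's expected payoff from cover Wide: p·5 + (1−p)·6 = -p + 6
  the receiver's expected payoff from cover Body: p·6 + (1−p)·(-7) = 13p - 7
  -p + 6 = 13p - 7  ⇒  -14p = -13  ⇒  p = 13/14.
In a mixed equilibrium the server is indifferent between serve Wide and serve Body; this condition fixes q.
  the server's payoff to serve Wide: q·(-5) + (1−q)·(-6) = q - 6
  the server's payoff to serve Body: q·(-6) + (1−q)·7 = -13q + 7
  q - 6 = -13q + 7  ⇒  14q = 13  ⇒  q = 13/14.

p = 13/14, q = 13/14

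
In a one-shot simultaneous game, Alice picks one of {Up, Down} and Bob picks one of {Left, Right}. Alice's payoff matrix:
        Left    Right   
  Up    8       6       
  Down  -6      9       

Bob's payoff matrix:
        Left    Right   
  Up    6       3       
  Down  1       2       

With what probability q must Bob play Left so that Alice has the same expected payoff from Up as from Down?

q = 3/17

Bob's mix must leave Alice indifferent between Up and Down.
  Alice's payoff to Up: q·8 + (1−q)·6 = 2q + 6
  Alice's payoff to Down: q·(-6) + (1−q)·9 = -15q + 9
  2q + 6 = -15q + 9  ⇒  17q = 3  ⇒  q = 3/17.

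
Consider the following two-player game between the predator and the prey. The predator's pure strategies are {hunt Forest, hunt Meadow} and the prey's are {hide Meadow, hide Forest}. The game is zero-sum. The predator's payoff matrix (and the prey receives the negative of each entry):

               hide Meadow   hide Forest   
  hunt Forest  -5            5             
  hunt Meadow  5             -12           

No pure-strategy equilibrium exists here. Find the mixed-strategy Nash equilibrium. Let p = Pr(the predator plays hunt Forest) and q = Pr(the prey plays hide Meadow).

The predator's mix must leave the prey indifferent between hide Meadow and hide Forest.
  the prey's payoff to hide Meadow: p·5 + (1−p)·(-5) = 10p - 5
  the prey's payoff to hide Forest: p·(-5) + (1−p)·12 = -17p + 12
  10p - 5 = -17p + 12  ⇒  27p = 17  ⇒  p = 17/27.
In a mixed equilibrium the predator is indifferent between hunt Forest and hunt Meadow; this condition fixes q.
  the predator's expected payoff from hunt Forest: q·(-5) + (1−q)·5 = -10q + 5
  the predator's expected payoff from hunt Meadow: q·5 + (1−q)·(-12) = 17q - 12
  -10q + 5 = 17q - 12  ⇒  -27q = -17  ⇒  q = 17/27.

p = 17/27, q = 17/27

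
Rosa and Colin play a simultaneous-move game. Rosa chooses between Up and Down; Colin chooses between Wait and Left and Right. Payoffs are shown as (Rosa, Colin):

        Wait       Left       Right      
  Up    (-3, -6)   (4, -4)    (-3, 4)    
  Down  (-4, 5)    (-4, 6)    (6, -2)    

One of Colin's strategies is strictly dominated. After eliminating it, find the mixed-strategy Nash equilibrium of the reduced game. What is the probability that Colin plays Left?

Colin's strategy Wait is strictly dominated by Left: -4 > -6 and 6 > 5. Eliminate Wait.
For Rosa to be willing to mix, Rosa must be indifferent between Up and Down, which pins down Colin's mix.
  Rosa's payoff from Up: q·4 + (1−q)·(-3) = 7q - 3
  Rosa's payoff from Down: q·(-4) + (1−q)·6 = -10q + 6
  7q - 3 = -10q + 6  ⇒  17q = 9  ⇒  q = 9/17.

q = 9/17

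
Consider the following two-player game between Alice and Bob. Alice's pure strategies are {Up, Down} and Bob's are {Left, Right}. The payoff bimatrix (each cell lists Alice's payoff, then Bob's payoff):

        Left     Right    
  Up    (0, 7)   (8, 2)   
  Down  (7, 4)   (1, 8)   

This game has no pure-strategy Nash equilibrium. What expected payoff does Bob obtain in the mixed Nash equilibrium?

In a mixed equilibrium Bob is indifferent between Left and Right; this condition fixes p.
  Bob's payoff to Left: p·7 + (1−p)·4 = 3p + 4
  Bob's payoff to Right: p·2 + (1−p)·8 = -6p + 8
  3p + 4 = -6p + 8  ⇒  9p = 4  ⇒  p = 4/9.
At equilibrium Bob is indifferent across columns, so Bob's payoff equals the payoff from Left: (4/9)·7 + (5/9)·4 = 16/3.

16/3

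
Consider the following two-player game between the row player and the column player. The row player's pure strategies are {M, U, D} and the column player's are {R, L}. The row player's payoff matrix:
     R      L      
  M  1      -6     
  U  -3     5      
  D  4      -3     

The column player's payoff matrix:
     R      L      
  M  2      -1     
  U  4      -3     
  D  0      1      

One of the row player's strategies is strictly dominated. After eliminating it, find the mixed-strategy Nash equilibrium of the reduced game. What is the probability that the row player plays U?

p = 1/8

The row player's strategy M is strictly dominated by D: 4 > 1 and -3 > -6. Eliminate M.
The column player's indifference between R and L determines the row player's mixing probability p:
  the column player's expected payoff from R: p·4 + (1−p)·0 = 4p
  the column player's expected payoff from L: p·(-3) + (1−p)·1 = -4p + 1
  4p = -4p + 1  ⇒  8p = 1  ⇒  p = 1/8.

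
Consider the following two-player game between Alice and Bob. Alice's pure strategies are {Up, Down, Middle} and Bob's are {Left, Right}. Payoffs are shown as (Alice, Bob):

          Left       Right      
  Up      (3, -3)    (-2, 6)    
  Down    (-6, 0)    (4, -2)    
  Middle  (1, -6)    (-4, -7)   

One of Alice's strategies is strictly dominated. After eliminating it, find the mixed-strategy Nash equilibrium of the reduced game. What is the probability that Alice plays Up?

Alice's strategy Middle is strictly dominated by Up: 3 > 1 and -2 > -4. Eliminate Middle.
In a mixed equilibrium Bob is indifferent between Left and Right; this condition fixes p.
  Bob's payoff from Left: p·(-3) + (1−p)·0 = -3p
  Bob's payoff from Right: p·6 + (1−p)·(-2) = 8p - 2
  -3p = 8p - 2  ⇒  -11p = -2  ⇒  p = 2/11.

p = 2/11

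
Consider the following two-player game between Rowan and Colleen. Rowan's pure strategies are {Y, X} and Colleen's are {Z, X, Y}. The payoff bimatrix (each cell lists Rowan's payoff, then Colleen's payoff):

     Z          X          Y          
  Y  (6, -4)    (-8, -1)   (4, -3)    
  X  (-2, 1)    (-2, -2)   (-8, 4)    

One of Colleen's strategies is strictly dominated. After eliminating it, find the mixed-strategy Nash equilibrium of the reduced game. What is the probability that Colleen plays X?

Colleen's strategy Z is strictly dominated by Y: -3 > -4 and 4 > 1. Eliminate Z.
Colleen's mix must leave Rowan indifferent between Y and X.
  Rowan's payoff from Y: q·(-8) + (1−q)·4 = -12q + 4
  Rowan's payoff from X: q·(-2) + (1−q)·(-8) = 6q - 8
  -12q + 4 = 6q - 8  ⇒  -18q = -12  ⇒  q = 2/3.

q = 2/3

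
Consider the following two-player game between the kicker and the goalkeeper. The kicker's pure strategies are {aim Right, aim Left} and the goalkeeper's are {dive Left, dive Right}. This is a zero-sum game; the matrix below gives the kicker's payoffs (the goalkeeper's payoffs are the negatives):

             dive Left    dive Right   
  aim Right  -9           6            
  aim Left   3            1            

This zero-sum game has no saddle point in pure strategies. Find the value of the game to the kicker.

v = 27/17

For the kicker to be willing to mix, the kicker must be indifferent between aim Right and aim Left, which pins down the goalkeeper's mix.
  the kicker's expected payoff from aim Right: q·(-9) + (1−q)·6 = -15q + 6
  the kicker's expected payoff from aim Left: q·3 + (1−q)·1 = 2q + 1
  -15q + 6 = 2q + 1  ⇒  -17q = -5  ⇒  q = 5/17.
The value is the kicker's expected payoff against this mix (using aim Right): (5/17)·(-9) + (12/17)·6 = 27/17.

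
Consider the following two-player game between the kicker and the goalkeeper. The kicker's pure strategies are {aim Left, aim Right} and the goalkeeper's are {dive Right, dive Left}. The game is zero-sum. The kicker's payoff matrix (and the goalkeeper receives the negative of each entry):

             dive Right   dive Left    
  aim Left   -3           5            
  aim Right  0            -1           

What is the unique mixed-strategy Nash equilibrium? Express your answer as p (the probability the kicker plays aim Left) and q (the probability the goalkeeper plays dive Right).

p = 1/9, q = 2/3

In a mixed equilibrium the goalkeeper is indifferent between dive Right and dive Left; this condition fixes p.
  the goalkeeper's payoff to dive Right: p·3 + (1−p)·0 = 3p
  the goalkeeper's payoff to dive Left: p·(-5) + (1−p)·1 = -6p + 1
  3p = -6p + 1  ⇒  9p = 1  ⇒  p = 1/9.
In a mixed equilibrium the kicker is indifferent between aim Left and aim Right; this condition fixes q.
  the kicker's payoff from aim Left: q·(-3) + (1−q)·5 = -8q + 5
  the kicker's payoff from aim Right: q·0 + (1−q)·(-1) = q - 1
  -8q + 5 = q - 1  ⇒  -9q = -6  ⇒  q = 2/3.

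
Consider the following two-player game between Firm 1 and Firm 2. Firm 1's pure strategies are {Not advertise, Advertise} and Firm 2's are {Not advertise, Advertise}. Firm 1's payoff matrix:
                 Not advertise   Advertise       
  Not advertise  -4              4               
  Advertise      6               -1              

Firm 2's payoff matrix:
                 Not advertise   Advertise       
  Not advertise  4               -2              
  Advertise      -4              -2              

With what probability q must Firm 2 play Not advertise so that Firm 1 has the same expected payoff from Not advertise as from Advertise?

Firm 2's mix must leave Firm 1 indifferent between Not advertise and Advertise.
  Firm 1's expected payoff from Not advertise: q·(-4) + (1−q)·4 = -8q + 4
  Firm 1's expected payoff from Advertise: q·6 + (1−q)·(-1) = 7q - 1
  -8q + 4 = 7q - 1  ⇒  -15q = -5  ⇒  q = 1/3.

q = 1/3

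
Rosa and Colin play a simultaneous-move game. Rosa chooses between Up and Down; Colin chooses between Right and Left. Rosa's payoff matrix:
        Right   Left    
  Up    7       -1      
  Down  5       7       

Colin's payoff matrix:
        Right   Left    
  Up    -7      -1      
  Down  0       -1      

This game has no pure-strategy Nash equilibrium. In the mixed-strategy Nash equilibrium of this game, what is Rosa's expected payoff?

27/5

Colin's mix must leave Rosa indifferent between Up and Down.
  Rosa's expected payoff from Up: q·7 + (1−q)·(-1) = 8q - 1
  Rosa's expected payoff from Down: q·5 + (1−q)·7 = -2q + 7
  8q - 1 = -2q + 7  ⇒  10q = 8  ⇒  q = 4/5.
At equilibrium Rosa is indifferent across rows, so Rosa's payoff equals the payoff from Up: (4/5)·7 + (1/5)·(-1) = 27/5.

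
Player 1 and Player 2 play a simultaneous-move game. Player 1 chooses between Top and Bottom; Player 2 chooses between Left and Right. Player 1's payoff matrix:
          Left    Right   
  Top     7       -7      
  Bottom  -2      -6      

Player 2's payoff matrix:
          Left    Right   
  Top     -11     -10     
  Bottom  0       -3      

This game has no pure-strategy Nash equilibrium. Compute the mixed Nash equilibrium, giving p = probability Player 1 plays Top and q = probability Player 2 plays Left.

p = 3/4, q = 1/10

Set Player 2's expected payoff from Left equal to that from Right:
  Player 2's payoff to Left: p·(-11) + (1−p)·0 = -11p
  Player 2's payoff to Right: p·(-10) + (1−p)·(-3) = -7p - 3
  -11p = -7p - 3  ⇒  -4p = -3  ⇒  p = 3/4.
In a mixed equilibrium Player 1 is indifferent between Top and Bottom; this condition fixes q.
  Player 1's payoff to Top: q·7 + (1−q)·(-7) = 14q - 7
  Player 1's payoff to Bottom: q·(-2) + (1−q)·(-6) = 4q - 6
  14q - 7 = 4q - 6  ⇒  10q = 1  ⇒  q = 1/10.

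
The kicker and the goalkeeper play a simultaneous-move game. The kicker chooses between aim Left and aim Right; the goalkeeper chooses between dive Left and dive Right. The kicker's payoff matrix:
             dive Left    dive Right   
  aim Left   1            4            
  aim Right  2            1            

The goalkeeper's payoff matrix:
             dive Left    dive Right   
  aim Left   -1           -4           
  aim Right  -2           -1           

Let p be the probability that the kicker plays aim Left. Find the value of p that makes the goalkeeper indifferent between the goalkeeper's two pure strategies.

The kicker's mix must leave the goalkeeper indifferent between dive Left and dive Right.
  the goalkeeper's payoff from dive Left: p·(-1) + (1−p)·(-2) = p - 2
  the goalkeeper's payoff from dive Right: p·(-4) + (1−p)·(-1) = -3p - 1
  p - 2 = -3p - 1  ⇒  4p = 1  ⇒  p = 1/4.

p = 1/4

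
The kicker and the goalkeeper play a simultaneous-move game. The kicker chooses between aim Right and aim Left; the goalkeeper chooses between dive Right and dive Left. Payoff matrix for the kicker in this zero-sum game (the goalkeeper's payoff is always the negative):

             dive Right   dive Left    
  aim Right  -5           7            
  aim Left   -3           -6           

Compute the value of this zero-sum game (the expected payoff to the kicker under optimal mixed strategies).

v = -17/5

Set the kicker's expected payoff from aim Right equal to that from aim Left:
  the kicker's expected payoff from aim Right: q·(-5) + (1−q)·7 = -12q + 7
  the kicker's expected payoff from aim Left: q·(-3) + (1−q)·(-6) = 3q - 6
  -12q + 7 = 3q - 6  ⇒  -15q = -13  ⇒  q = 13/15.
The value is the kicker's expected payoff against this mix (using aim Right): (13/15)·(-5) + (2/15)·7 = -17/5.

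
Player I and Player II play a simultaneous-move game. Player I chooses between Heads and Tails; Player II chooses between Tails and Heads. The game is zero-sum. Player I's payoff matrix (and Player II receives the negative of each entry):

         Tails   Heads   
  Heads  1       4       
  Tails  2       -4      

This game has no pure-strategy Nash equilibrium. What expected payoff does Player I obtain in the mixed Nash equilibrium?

For Player I to be willing to mix, Player I must be indifferent between Heads and Tails, which pins down Player II's mix.
  Player I's payoff to Heads: q·1 + (1−q)·4 = -3q + 4
  Player I's payoff to Tails: q·2 + (1−q)·(-4) = 6q - 4
  -3q + 4 = 6q - 4  ⇒  -9q = -8  ⇒  q = 8/9.
At equilibrium Player I is indifferent across rows, so Player I's payoff equals the payoff from Heads: (8/9)·1 + (1/9)·4 = 4/3.

4/3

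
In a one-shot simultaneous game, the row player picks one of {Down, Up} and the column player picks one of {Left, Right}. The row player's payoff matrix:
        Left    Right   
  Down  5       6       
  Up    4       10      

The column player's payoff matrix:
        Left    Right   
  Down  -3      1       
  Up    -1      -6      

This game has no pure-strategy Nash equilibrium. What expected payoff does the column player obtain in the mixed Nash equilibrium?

-19/9

The row player's mix must leave the column player indifferent between Left and Right.
  the column player's payoff to Left: p·(-3) + (1−p)·(-1) = -2p - 1
  the column player's payoff to Right: p·1 + (1−p)·(-6) = 7p - 6
  -2p - 1 = 7p - 6  ⇒  -9p = -5  ⇒  p = 5/9.
At equilibrium the column player is indifferent across columns, so the column player's payoff equals the payoff from Left: (5/9)·(-3) + (4/9)·(-1) = -19/9.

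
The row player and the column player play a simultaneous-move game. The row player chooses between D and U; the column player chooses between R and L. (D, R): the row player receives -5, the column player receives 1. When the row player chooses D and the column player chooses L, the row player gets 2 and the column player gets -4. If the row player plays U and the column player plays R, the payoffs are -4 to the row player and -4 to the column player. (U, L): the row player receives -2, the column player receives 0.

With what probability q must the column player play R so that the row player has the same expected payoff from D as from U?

q = 4/5

Set the row player's expected payoff from D equal to that from U:
  the row player's expected payoff from D: q·(-5) + (1−q)·2 = -7q + 2
  the row player's expected payoff from U: q·(-4) + (1−q)·(-2) = -2q - 2
  -7q + 2 = -2q - 2  ⇒  -5q = -4  ⇒  q = 4/5.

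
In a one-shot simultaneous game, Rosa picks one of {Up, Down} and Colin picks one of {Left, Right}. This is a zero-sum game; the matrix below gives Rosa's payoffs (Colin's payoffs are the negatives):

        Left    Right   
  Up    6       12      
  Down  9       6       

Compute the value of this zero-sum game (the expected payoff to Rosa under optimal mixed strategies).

Colin's mix must leave Rosa indifferent between Up and Down.
  Rosa's payoff from Up: q·6 + (1−q)·12 = -6q + 12
  Rosa's payoff from Down: q·9 + (1−q)·6 = 3q + 6
  -6q + 12 = 3q + 6  ⇒  -9q = -6  ⇒  q = 2/3.
The value is Rosa's expected payoff against this mix (using Up): (2/3)·6 + (1/3)·12 = 8.

v = 8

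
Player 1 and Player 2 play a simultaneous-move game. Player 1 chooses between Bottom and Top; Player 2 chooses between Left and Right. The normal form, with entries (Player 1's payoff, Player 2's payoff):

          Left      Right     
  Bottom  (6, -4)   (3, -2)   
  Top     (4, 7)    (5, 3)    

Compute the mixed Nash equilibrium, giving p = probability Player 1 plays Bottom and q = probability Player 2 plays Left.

For Player 2 to be willing to mix, Player 2 must be indifferent between Left and Right, which pins down Player 1's mix.
  Player 2's payoff from Left: p·(-4) + (1−p)·7 = -11p + 7
  Player 2's payoff from Right: p·(-2) + (1−p)·3 = -5p + 3
  -11p + 7 = -5p + 3  ⇒  -6p = -4  ⇒  p = 2/3.
In a mixed equilibrium Player 1 is indifferent between Bottom and Top; this condition fixes q.
  Player 1's expected payoff from Bottom: q·6 + (1−q)·3 = 3q + 3
  Player 1's expected payoff from Top: q·4 + (1−q)·5 = -q + 5
  3q + 3 = -q + 5  ⇒  4q = 2  ⇒  q = 1/2.

p = 2/3, q = 1/2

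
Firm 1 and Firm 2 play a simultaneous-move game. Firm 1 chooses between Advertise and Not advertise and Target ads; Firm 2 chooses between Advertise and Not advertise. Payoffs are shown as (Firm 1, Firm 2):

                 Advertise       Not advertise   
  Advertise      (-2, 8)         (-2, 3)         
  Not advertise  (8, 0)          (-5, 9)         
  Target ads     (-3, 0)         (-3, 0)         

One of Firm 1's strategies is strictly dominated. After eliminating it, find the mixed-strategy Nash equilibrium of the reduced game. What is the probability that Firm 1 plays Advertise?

p = 9/14

Firm 1's strategy Target ads is strictly dominated by Advertise: -2 > -3 and -2 > -3. Eliminate Target ads.
Set Firm 2's expected payoff from Advertise equal to that from Not advertise:
  Firm 2's payoff to Advertise: p·8 + (1−p)·0 = 8p
  Firm 2's payoff to Not advertise: p·3 + (1−p)·9 = -6p + 9
  8p = -6p + 9  ⇒  14p = 9  ⇒  p = 9/14.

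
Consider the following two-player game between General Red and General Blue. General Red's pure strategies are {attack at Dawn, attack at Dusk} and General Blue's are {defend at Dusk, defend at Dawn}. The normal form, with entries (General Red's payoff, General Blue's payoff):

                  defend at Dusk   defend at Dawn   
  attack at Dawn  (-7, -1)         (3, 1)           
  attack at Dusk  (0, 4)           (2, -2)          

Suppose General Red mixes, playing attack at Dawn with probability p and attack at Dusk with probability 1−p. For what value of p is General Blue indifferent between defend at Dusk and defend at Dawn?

p = 3/4

Set General Blue's expected payoff from defend at Dusk equal to that from defend at Dawn:
  General Blue's payoff to defend at Dusk: p·(-1) + (1−p)·4 = -5p + 4
  General Blue's payoff to defend at Dawn: p·1 + (1−p)·(-2) = 3p - 2
  -5p + 4 = 3p - 2  ⇒  -8p = -6  ⇒  p = 3/4.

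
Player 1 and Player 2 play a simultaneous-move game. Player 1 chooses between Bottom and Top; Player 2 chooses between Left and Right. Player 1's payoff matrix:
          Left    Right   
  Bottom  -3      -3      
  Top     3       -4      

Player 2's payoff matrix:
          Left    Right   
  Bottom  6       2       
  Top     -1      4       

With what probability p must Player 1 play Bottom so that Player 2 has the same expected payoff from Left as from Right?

Player 1's mix must leave Player 2 indifferent between Left and Right.
  Player 2's payoff from Left: p·6 + (1−p)·(-1) = 7p - 1
  Player 2's payoff from Right: p·2 + (1−p)·4 = -2p + 4
  7p - 1 = -2p + 4  ⇒  9p = 5  ⇒  p = 5/9.

p = 5/9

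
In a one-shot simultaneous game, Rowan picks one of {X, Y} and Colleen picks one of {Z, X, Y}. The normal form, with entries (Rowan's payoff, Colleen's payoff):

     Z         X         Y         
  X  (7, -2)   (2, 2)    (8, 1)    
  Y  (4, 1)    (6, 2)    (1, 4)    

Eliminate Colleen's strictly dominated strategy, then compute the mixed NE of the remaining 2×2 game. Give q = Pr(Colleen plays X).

Colleen's strategy Z is strictly dominated by Y: 1 > -2 and 4 > 1. Eliminate Z.
Set Rowan's expected payoff from X equal to that from Y:
  Rowan's payoff to X: q·2 + (1−q)·8 = -6q + 8
  Rowan's payoff to Y: q·6 + (1−q)·1 = 5q + 1
  -6q + 8 = 5q + 1  ⇒  -11q = -7  ⇒  q = 7/11.

q = 7/11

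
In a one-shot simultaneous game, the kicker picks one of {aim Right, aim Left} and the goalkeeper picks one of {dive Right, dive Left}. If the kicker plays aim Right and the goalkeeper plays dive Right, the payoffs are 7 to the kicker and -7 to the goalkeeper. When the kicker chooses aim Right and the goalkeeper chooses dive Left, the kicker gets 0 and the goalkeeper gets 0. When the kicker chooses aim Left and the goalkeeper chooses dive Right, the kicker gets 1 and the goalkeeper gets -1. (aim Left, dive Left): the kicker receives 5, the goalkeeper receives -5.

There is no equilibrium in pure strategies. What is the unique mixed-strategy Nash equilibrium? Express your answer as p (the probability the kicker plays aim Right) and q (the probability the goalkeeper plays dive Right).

p = 4/11, q = 5/11

The goalkeeper's indifference between dive Right and dive Left determines the kicker's mixing probability p:
  the goalkeeper's payoff from dive Right: p·(-7) + (1−p)·(-1) = -6p - 1
  the goalkeeper's payoff from dive Left: p·0 + (1−p)·(-5) = 5p - 5
  -6p - 1 = 5p - 5  ⇒  -11p = -4  ⇒  p = 4/11.
For the kicker to be willing to mix, the kicker must be indifferent between aim Right and aim Left, which pins down the goalkeeper's mix.
  the kicker's expected payoff from aim Right: q·7 + (1−q)·0 = 7q
  the kicker's expected payoff from aim Left: q·1 + (1−q)·5 = -4q + 5
  7q = -4q + 5  ⇒  11q = 5  ⇒  q = 5/11.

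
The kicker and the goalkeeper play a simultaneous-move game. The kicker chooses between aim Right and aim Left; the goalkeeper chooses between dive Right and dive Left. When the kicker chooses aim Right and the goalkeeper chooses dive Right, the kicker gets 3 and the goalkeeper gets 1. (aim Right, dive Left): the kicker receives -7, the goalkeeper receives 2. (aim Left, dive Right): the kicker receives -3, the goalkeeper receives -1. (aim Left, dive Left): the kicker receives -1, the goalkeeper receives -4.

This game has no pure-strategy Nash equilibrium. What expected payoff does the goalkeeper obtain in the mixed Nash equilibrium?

The kicker's mix must leave the goalkeeper indifferent between dive Right and dive Left.
  the goalkeeper's expected payoff from dive Right: p·1 + (1−p)·(-1) = 2p - 1
  the goalkeeper's expected payoff from dive Left: p·2 + (1−p)·(-4) = 6p - 4
  2p - 1 = 6p - 4  ⇒  -4p = -3  ⇒  p = 3/4.
At equilibrium the goalkeeper is indifferent across columns, so the goalkeeper's payoff equals the payoff from dive Right: (3/4)·1 + (1/4)·(-1) = 1/2.

1/2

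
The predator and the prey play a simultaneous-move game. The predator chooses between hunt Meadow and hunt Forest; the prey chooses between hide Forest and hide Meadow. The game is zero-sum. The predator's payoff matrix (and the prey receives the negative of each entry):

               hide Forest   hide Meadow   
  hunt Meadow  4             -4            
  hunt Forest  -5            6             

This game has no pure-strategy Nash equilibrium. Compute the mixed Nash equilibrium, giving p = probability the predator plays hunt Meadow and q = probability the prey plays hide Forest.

p = 11/19, q = 10/19

The predator's mix must leave the prey indifferent between hide Forest and hide Meadow.
  the prey's payoff to hide Forest: p·(-4) + (1−p)·5 = -9p + 5
  the prey's payoff to hide Meadow: p·4 + (1−p)·(-6) = 10p - 6
  -9p + 5 = 10p - 6  ⇒  -19p = -11  ⇒  p = 11/19.
The predator's indifference between hunt Meadow and hunt Forest determines the prey's mixing probability q:
  the predator's payoff from hunt Meadow: q·4 + (1−q)·(-4) = 8q - 4
  the predator's payoff from hunt Forest: q·(-5) + (1−q)·6 = -11q + 6
  8q - 4 = -11q + 6  ⇒  19q = 10  ⇒  q = 10/19.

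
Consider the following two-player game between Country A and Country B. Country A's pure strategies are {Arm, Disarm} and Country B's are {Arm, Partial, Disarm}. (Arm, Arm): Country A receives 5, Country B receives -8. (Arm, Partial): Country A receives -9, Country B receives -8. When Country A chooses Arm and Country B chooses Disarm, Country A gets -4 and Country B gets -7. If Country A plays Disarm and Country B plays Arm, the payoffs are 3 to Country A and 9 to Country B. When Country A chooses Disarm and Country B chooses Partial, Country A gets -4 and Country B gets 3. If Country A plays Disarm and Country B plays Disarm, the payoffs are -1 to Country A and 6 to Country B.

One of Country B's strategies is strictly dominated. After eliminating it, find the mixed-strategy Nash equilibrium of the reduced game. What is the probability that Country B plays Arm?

Country B's strategy Partial is strictly dominated by Disarm: -7 > -8 and 6 > 3. Eliminate Partial.
In a mixed equilibrium Country A is indifferent between Arm and Disarm; this condition fixes q.
  Country A's payoff to Arm: q·5 + (1−q)·(-4) = 9q - 4
  Country A's payoff to Disarm: q·3 + (1−q)·(-1) = 4q - 1
  9q - 4 = 4q - 1  ⇒  5q = 3  ⇒  q = 3/5.

q = 3/5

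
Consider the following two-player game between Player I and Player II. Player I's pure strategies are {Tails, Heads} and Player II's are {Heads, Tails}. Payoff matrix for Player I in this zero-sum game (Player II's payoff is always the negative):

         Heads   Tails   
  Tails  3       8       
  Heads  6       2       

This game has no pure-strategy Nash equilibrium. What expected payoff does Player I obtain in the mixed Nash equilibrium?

14/3

In a mixed equilibrium Player I is indifferent between Tails and Heads; this condition fixes q.
  Player I's payoff from Tails: q·3 + (1−q)·8 = -5q + 8
  Player I's payoff from Heads: q·6 + (1−q)·2 = 4q + 2
  -5q + 8 = 4q + 2  ⇒  -9q = -6  ⇒  q = 2/3.
At equilibrium Player I is indifferent across rows, so Player I's payoff equals the payoff from Tails: (2/3)·3 + (1/3)·8 = 14/3.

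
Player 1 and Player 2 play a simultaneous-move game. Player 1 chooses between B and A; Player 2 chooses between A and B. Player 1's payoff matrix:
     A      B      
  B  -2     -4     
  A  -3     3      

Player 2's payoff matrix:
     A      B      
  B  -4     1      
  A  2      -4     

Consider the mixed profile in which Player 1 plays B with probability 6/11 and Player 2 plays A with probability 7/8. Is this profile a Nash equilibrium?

Yes

Check Player 2's indifference given Player 1's mix p = 6/11:
  payoff from A = -14/11; payoff from B = -14/11 — equal.
Check Player 1's indifference given Player 2's mix q = 7/8:
  payoff from B = -9/4; payoff from A = -9/4 — equal.
Both players are indifferent, so neither can profitably deviate.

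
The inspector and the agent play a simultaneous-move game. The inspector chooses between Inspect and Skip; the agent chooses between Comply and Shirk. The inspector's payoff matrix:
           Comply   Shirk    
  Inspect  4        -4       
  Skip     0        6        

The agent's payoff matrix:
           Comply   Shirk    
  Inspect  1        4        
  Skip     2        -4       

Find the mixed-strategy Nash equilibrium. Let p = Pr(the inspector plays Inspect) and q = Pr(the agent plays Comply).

The inspector's mix must leave the agent indifferent between Comply and Shirk.
  the agent's payoff to Comply: p·1 + (1−p)·2 = -p + 2
  the agent's payoff to Shirk: p·4 + (1−p)·(-4) = 8p - 4
  -p + 2 = 8p - 4  ⇒  -9p = -6  ⇒  p = 2/3.
Set the inspector's expected payoff from Inspect equal to that from Skip:
  the inspector's expected payoff from Inspect: q·4 + (1−q)·(-4) = 8q - 4
  the inspector's expected payoff from Skip: q·0 + (1−q)·6 = -6q + 6
  8q - 4 = -6q + 6  ⇒  14q = 10  ⇒  q = 5/7.

p = 2/3, q = 5/7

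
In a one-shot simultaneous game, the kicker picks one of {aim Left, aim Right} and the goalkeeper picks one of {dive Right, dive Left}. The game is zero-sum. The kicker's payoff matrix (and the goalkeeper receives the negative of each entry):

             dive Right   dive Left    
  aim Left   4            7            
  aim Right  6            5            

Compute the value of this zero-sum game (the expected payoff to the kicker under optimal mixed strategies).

The kicker's indifference between aim Left and aim Right determines the goalkeeper's mixing probability q:
  the kicker's payoff from aim Left: q·4 + (1−q)·7 = -3q + 7
  the kicker's payoff from aim Right: q·6 + (1−q)·5 = q + 5
  -3q + 7 = q + 5  ⇒  -4q = -2  ⇒  q = 1/2.
The value is the kicker's expected payoff against this mix (using aim Left): (1/2)·4 + (1/2)·7 = 11/2.

v = 11/2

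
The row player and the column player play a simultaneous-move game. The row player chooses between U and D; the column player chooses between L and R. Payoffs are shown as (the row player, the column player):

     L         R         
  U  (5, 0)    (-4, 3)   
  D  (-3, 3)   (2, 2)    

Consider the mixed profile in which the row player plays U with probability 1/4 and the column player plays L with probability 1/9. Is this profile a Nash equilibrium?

Given the column player's mix q = 1/9, the row player's payoff from U is -3 but from D is 13/9. The row player strictly prefers D, so the row player would not mix.
So the proposed profile is not a Nash equilibrium.

No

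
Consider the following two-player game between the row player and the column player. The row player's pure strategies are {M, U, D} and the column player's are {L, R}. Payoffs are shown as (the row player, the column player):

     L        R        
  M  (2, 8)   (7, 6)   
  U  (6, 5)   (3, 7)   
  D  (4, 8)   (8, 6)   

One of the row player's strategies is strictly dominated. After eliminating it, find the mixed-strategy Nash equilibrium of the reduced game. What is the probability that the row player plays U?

The row player's strategy M is strictly dominated by D: 4 > 2 and 8 > 7. Eliminate M.
For the column player to be willing to mix, the column player must be indifferent between L and R, which pins down the row player's mix.
  the column player's payoff from L: p·5 + (1−p)·8 = -3p + 8
  the column player's payoff from R: p·7 + (1−p)·6 = p + 6
  -3p + 8 = p + 6  ⇒  -4p = -2  ⇒  p = 1/2.

p = 1/2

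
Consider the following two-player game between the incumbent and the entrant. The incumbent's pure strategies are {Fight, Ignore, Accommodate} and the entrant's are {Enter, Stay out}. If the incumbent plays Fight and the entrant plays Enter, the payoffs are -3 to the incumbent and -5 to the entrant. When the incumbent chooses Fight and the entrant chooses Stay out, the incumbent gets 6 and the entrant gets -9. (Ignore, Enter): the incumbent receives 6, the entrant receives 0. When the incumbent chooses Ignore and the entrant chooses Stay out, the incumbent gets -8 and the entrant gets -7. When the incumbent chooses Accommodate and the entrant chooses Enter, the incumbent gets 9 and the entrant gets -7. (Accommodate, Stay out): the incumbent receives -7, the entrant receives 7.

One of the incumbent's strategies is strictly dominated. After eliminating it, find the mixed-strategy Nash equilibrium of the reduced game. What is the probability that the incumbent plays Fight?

The incumbent's strategy Ignore is strictly dominated by Accommodate: 9 > 6 and -7 > -8. Eliminate Ignore.
The entrant's indifference between Enter and Stay out determines the incumbent's mixing probability p:
  the entrant's payoff from Enter: p·(-5) + (1−p)·(-7) = 2p - 7
  the entrant's payoff from Stay out: p·(-9) + (1−p)·7 = -16p + 7
  2p - 7 = -16p + 7  ⇒  18p = 14  ⇒  p = 7/9.

p = 7/9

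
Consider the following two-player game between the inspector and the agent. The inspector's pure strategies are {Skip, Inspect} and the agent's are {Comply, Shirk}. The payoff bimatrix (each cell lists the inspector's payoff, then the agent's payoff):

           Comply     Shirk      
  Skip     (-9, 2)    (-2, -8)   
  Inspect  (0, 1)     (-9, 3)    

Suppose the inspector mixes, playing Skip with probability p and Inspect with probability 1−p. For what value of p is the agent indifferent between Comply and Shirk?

p = 1/6

In a mixed equilibrium the agent is indifferent between Comply and Shirk; this condition fixes p.
  the agent's expected payoff from Comply: p·2 + (1−p)·1 = p + 1
  the agent's expected payoff from Shirk: p·(-8) + (1−p)·3 = -11p + 3
  p + 1 = -11p + 3  ⇒  12p = 2  ⇒  p = 1/6.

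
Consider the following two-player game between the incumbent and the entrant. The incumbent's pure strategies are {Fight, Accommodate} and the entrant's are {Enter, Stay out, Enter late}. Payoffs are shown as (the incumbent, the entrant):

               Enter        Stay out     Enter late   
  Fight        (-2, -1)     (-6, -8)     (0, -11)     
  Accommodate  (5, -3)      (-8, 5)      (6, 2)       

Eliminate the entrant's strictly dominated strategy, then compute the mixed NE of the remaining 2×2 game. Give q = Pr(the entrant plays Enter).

q = 2/9

The entrant's strategy Enter late is strictly dominated by Stay out: -8 > -11 and 5 > 2. Eliminate Enter late.
Set the incumbent's expected payoff from Fight equal to that from Accommodate:
  the incumbent's payoff to Fight: q·(-2) + (1−q)·(-6) = 4q - 6
  the incumbent's payoff to Accommodate: q·5 + (1−q)·(-8) = 13q - 8
  4q - 6 = 13q - 8  ⇒  -9q = -2  ⇒  q = 2/9.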